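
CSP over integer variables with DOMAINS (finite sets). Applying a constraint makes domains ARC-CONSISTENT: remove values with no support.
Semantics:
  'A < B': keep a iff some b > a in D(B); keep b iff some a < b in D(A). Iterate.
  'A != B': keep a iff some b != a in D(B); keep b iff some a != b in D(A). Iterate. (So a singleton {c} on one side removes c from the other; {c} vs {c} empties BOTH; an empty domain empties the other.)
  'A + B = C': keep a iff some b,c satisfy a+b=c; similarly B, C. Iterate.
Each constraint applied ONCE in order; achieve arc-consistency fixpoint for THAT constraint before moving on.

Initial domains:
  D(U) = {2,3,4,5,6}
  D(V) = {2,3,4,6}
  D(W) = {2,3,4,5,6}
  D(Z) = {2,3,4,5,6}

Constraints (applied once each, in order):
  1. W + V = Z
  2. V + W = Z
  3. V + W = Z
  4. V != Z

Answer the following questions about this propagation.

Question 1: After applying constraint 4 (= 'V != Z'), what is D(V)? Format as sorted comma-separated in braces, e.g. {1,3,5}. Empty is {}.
Answer: {2,3,4}

Derivation:
Constraint 1 (W + V = Z) on D(W)={2,3,4,5,6} D(V)={2,3,4,6} D(Z)={2,3,4,5,6}: W {2,3,4,5,6}->{2,3,4}; V {2,3,4,6}->{2,3,4}; Z {2,3,4,5,6}->{4,5,6}
Constraint 2 (V + W = Z) on D(V)={2,3,4} D(W)={2,3,4} D(Z)={4,5,6}: no change
Constraint 3 (V + W = Z) on D(V)={2,3,4} D(W)={2,3,4} D(Z)={4,5,6}: no change
Constraint 4 (V != Z) on D(V)={2,3,4} D(Z)={4,5,6}: no change
So after constraint 4: D(V) = {2,3,4}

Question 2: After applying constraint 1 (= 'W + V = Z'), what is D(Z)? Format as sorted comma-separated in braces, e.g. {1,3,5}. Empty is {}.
Constraint 1 (W + V = Z) on D(W)={2,3,4,5,6} D(V)={2,3,4,6} D(Z)={2,3,4,5,6}: W {2,3,4,5,6}->{2,3,4}; V {2,3,4,6}->{2,3,4}; Z {2,3,4,5,6}->{4,5,6}
So after constraint 1: D(Z) = {4,5,6}

Answer: {4,5,6}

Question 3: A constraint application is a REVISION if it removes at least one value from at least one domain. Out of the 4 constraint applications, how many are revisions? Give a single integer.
Constraint 1 (W + V = Z) on D(W)={2,3,4,5,6} D(V)={2,3,4,6} D(Z)={2,3,4,5,6}: W {2,3,4,5,6}->{2,3,4}; V {2,3,4,6}->{2,3,4}; Z {2,3,4,5,6}->{4,5,6} => REVISION
Constraint 2 (V + W = Z) on D(V)={2,3,4} D(W)={2,3,4} D(Z)={4,5,6}: no change => not a revision
Constraint 3 (V + W = Z) on D(V)={2,3,4} D(W)={2,3,4} D(Z)={4,5,6}: no change => not a revision
Constraint 4 (V != Z) on D(V)={2,3,4} D(Z)={4,5,6}: no change => not a revision
Total revisions = 1

Answer: 1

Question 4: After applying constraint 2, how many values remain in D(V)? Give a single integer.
Answer: 3

Derivation:
Constraint 1 (W + V = Z) on D(W)={2,3,4,5,6} D(V)={2,3,4,6} D(Z)={2,3,4,5,6}: W {2,3,4,5,6}->{2,3,4}; V {2,3,4,6}->{2,3,4}; Z {2,3,4,5,6}->{4,5,6}
Constraint 2 (V + W = Z) on D(V)={2,3,4} D(W)={2,3,4} D(Z)={4,5,6}: no change
So after constraint 2: D(V)={2,3,4}, size = 3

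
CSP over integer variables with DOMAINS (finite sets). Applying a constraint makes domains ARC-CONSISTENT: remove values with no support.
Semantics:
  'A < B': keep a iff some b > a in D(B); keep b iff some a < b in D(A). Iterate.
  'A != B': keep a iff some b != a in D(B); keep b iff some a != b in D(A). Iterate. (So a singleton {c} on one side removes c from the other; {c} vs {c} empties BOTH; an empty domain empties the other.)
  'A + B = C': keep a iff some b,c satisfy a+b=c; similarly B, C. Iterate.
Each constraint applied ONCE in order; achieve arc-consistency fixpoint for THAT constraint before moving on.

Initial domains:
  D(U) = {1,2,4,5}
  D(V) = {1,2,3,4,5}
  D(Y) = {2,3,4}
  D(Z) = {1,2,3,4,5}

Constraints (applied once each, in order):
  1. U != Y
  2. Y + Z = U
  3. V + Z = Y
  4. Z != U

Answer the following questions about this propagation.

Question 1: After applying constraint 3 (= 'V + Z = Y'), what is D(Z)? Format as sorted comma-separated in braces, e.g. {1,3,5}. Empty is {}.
Constraint 1 (U != Y) on D(U)={1,2,4,5} D(Y)={2,3,4}: no change
Constraint 2 (Y + Z = U) on D(Y)={2,3,4} D(Z)={1,2,3,4,5} D(U)={1,2,4,5}: Z {1,2,3,4,5}->{1,2,3}; U {1,2,4,5}->{4,5}
Constraint 3 (V + Z = Y) on D(V)={1,2,3,4,5} D(Z)={1,2,3} D(Y)={2,3,4}: V {1,2,3,4,5}->{1,2,3}
So after constraint 3: D(Z) = {1,2,3}

Answer: {1,2,3}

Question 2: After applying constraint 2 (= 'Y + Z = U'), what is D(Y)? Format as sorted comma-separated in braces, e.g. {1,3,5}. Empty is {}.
Constraint 1 (U != Y) on D(U)={1,2,4,5} D(Y)={2,3,4}: no change
Constraint 2 (Y + Z = U) on D(Y)={2,3,4} D(Z)={1,2,3,4,5} D(U)={1,2,4,5}: Z {1,2,3,4,5}->{1,2,3}; U {1,2,4,5}->{4,5}
So after constraint 2: D(Y) = {2,3,4}

Answer: {2,3,4}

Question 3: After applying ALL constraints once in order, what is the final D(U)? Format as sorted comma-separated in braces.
Answer: {4,5}

Derivation:
Constraint 1 (U != Y) on D(U)={1,2,4,5} D(Y)={2,3,4}: no change
Constraint 2 (Y + Z = U) on D(Y)={2,3,4} D(Z)={1,2,3,4,5} D(U)={1,2,4,5}: Z {1,2,3,4,5}->{1,2,3}; U {1,2,4,5}->{4,5}
Constraint 3 (V + Z = Y) on D(V)={1,2,3,4,5} D(Z)={1,2,3} D(Y)={2,3,4}: V {1,2,3,4,5}->{1,2,3}
Constraint 4 (Z != U) on D(Z)={1,2,3} D(U)={4,5}: no change
So after all 4 constraints: D(U) = {4,5}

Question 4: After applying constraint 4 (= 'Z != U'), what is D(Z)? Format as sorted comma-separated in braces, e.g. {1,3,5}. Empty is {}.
Constraint 1 (U != Y) on D(U)={1,2,4,5} D(Y)={2,3,4}: no change
Constraint 2 (Y + Z = U) on D(Y)={2,3,4} D(Z)={1,2,3,4,5} D(U)={1,2,4,5}: Z {1,2,3,4,5}->{1,2,3}; U {1,2,4,5}->{4,5}
Constraint 3 (V + Z = Y) on D(V)={1,2,3,4,5} D(Z)={1,2,3} D(Y)={2,3,4}: V {1,2,3,4,5}->{1,2,3}
Constraint 4 (Z != U) on D(Z)={1,2,3} D(U)={4,5}: no change
So after constraint 4: D(Z) = {1,2,3}

Answer: {1,2,3}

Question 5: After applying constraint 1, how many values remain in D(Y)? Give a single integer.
Answer: 3

Derivation:
Constraint 1 (U != Y) on D(U)={1,2,4,5} D(Y)={2,3,4}: no change
So after constraint 1: D(Y)={2,3,4}, size = 3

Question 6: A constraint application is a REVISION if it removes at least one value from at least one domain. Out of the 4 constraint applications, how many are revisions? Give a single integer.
Constraint 1 (U != Y) on D(U)={1,2,4,5} D(Y)={2,3,4}: no change => not a revision
Constraint 2 (Y + Z = U) on D(Y)={2,3,4} D(Z)={1,2,3,4,5} D(U)={1,2,4,5}: Z {1,2,3,4,5}->{1,2,3}; U {1,2,4,5}->{4,5} => REVISION
Constraint 3 (V + Z = Y) on D(V)={1,2,3,4,5} D(Z)={1,2,3} D(Y)={2,3,4}: V {1,2,3,4,5}->{1,2,3} => REVISION
Constraint 4 (Z != U) on D(Z)={1,2,3} D(U)={4,5}: no change => not a revision
Total revisions = 2

Answer: 2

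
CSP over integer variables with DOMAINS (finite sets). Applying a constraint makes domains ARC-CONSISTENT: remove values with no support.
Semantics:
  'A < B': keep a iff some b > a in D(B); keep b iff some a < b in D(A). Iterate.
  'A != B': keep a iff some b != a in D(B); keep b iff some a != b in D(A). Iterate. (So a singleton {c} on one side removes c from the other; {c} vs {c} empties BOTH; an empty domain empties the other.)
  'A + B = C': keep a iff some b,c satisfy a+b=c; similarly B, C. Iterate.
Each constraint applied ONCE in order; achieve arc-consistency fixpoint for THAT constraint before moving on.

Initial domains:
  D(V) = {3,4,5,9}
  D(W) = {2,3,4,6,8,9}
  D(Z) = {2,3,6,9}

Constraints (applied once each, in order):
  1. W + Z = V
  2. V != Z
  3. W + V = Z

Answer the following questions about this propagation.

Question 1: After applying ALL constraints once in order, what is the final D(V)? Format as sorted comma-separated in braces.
Answer: {4}

Derivation:
Constraint 1 (W + Z = V) on D(W)={2,3,4,6,8,9} D(Z)={2,3,6,9} D(V)={3,4,5,9}: W {2,3,4,6,8,9}->{2,3,6}; Z {2,3,6,9}->{2,3,6}; V {3,4,5,9}->{4,5,9}
Constraint 2 (V != Z) on D(V)={4,5,9} D(Z)={2,3,6}: no change
Constraint 3 (W + V = Z) on D(W)={2,3,6} D(V)={4,5,9} D(Z)={2,3,6}: W {2,3,6}->{2}; V {4,5,9}->{4}; Z {2,3,6}->{6}
So after all 3 constraints: D(V) = {4}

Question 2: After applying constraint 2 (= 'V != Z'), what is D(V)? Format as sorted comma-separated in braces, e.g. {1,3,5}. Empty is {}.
Answer: {4,5,9}

Derivation:
Constraint 1 (W + Z = V) on D(W)={2,3,4,6,8,9} D(Z)={2,3,6,9} D(V)={3,4,5,9}: W {2,3,4,6,8,9}->{2,3,6}; Z {2,3,6,9}->{2,3,6}; V {3,4,5,9}->{4,5,9}
Constraint 2 (V != Z) on D(V)={4,5,9} D(Z)={2,3,6}: no change
So after constraint 2: D(V) = {4,5,9}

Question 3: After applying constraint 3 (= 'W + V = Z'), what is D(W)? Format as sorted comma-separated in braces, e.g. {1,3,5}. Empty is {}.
Answer: {2}

Derivation:
Constraint 1 (W + Z = V) on D(W)={2,3,4,6,8,9} D(Z)={2,3,6,9} D(V)={3,4,5,9}: W {2,3,4,6,8,9}->{2,3,6}; Z {2,3,6,9}->{2,3,6}; V {3,4,5,9}->{4,5,9}
Constraint 2 (V != Z) on D(V)={4,5,9} D(Z)={2,3,6}: no change
Constraint 3 (W + V = Z) on D(W)={2,3,6} D(V)={4,5,9} D(Z)={2,3,6}: W {2,3,6}->{2}; V {4,5,9}->{4}; Z {2,3,6}->{6}
So after constraint 3: D(W) = {2}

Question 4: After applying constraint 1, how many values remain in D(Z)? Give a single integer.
Constraint 1 (W + Z = V) on D(W)={2,3,4,6,8,9} D(Z)={2,3,6,9} D(V)={3,4,5,9}: W {2,3,4,6,8,9}->{2,3,6}; Z {2,3,6,9}->{2,3,6}; V {3,4,5,9}->{4,5,9}
So after constraint 1: D(Z)={2,3,6}, size = 3

Answer: 3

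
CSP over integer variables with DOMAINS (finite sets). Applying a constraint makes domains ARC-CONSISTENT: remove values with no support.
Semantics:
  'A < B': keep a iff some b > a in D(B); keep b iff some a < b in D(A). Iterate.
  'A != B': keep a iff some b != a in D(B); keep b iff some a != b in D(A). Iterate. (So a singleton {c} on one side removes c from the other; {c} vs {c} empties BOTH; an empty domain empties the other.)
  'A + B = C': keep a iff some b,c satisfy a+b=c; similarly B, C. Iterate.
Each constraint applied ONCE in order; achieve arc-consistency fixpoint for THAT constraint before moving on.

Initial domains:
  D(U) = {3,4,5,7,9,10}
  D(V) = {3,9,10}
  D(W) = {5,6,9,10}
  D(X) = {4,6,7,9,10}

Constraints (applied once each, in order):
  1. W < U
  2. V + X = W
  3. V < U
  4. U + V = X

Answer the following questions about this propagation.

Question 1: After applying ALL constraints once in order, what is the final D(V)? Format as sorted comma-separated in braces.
Constraint 1 (W < U) on D(W)={5,6,9,10} D(U)={3,4,5,7,9,10}: W {5,6,9,10}->{5,6,9}; U {3,4,5,7,9,10}->{7,9,10}
Constraint 2 (V + X = W) on D(V)={3,9,10} D(X)={4,6,7,9,10} D(W)={5,6,9}: V {3,9,10}->{3}; X {4,6,7,9,10}->{6}; W {5,6,9}->{9}
Constraint 3 (V < U) on D(V)={3} D(U)={7,9,10}: no change
Constraint 4 (U + V = X) on D(U)={7,9,10} D(V)={3} D(X)={6}: U {7,9,10}->{}; V {3}->{}; X {6}->{}
So after all 4 constraints: D(V) = {}

Answer: {}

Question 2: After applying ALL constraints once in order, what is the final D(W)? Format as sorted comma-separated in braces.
Answer: {9}

Derivation:
Constraint 1 (W < U) on D(W)={5,6,9,10} D(U)={3,4,5,7,9,10}: W {5,6,9,10}->{5,6,9}; U {3,4,5,7,9,10}->{7,9,10}
Constraint 2 (V + X = W) on D(V)={3,9,10} D(X)={4,6,7,9,10} D(W)={5,6,9}: V {3,9,10}->{3}; X {4,6,7,9,10}->{6}; W {5,6,9}->{9}
Constraint 3 (V < U) on D(V)={3} D(U)={7,9,10}: no change
Constraint 4 (U + V = X) on D(U)={7,9,10} D(V)={3} D(X)={6}: U {7,9,10}->{}; V {3}->{}; X {6}->{}
So after all 4 constraints: D(W) = {9}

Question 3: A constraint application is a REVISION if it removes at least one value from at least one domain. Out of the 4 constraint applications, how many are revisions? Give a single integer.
Answer: 3

Derivation:
Constraint 1 (W < U) on D(W)={5,6,9,10} D(U)={3,4,5,7,9,10}: W {5,6,9,10}->{5,6,9}; U {3,4,5,7,9,10}->{7,9,10} => REVISION
Constraint 2 (V + X = W) on D(V)={3,9,10} D(X)={4,6,7,9,10} D(W)={5,6,9}: V {3,9,10}->{3}; X {4,6,7,9,10}->{6}; W {5,6,9}->{9} => REVISION
Constraint 3 (V < U) on D(V)={3} D(U)={7,9,10}: no change => not a revision
Constraint 4 (U + V = X) on D(U)={7,9,10} D(V)={3} D(X)={6}: U {7,9,10}->{}; V {3}->{}; X {6}->{} => REVISION
Total revisions = 3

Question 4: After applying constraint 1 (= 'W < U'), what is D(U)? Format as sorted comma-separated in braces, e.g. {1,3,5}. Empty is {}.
Answer: {7,9,10}

Derivation:
Constraint 1 (W < U) on D(W)={5,6,9,10} D(U)={3,4,5,7,9,10}: W {5,6,9,10}->{5,6,9}; U {3,4,5,7,9,10}->{7,9,10}
So after constraint 1: D(U) = {7,9,10}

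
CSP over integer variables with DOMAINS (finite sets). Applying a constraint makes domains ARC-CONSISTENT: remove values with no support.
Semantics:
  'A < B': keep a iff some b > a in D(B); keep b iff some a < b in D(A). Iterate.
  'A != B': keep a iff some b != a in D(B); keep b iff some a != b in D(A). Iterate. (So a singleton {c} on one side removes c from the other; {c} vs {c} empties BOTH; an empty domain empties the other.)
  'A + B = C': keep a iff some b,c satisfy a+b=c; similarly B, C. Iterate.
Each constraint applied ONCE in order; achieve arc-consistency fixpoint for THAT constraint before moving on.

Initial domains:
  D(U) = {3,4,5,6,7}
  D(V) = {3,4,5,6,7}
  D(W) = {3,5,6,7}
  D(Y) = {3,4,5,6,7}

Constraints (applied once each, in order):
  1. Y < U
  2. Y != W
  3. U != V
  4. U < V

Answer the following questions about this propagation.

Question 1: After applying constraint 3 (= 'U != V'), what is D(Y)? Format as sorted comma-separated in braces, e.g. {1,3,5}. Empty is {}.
Constraint 1 (Y < U) on D(Y)={3,4,5,6,7} D(U)={3,4,5,6,7}: Y {3,4,5,6,7}->{3,4,5,6}; U {3,4,5,6,7}->{4,5,6,7}
Constraint 2 (Y != W) on D(Y)={3,4,5,6} D(W)={3,5,6,7}: no change
Constraint 3 (U != V) on D(U)={4,5,6,7} D(V)={3,4,5,6,7}: no change
So after constraint 3: D(Y) = {3,4,5,6}

Answer: {3,4,5,6}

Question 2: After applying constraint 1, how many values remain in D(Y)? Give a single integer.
Constraint 1 (Y < U) on D(Y)={3,4,5,6,7} D(U)={3,4,5,6,7}: Y {3,4,5,6,7}->{3,4,5,6}; U {3,4,5,6,7}->{4,5,6,7}
So after constraint 1: D(Y)={3,4,5,6}, size = 4

Answer: 4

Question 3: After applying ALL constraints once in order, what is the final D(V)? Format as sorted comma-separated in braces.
Answer: {5,6,7}

Derivation:
Constraint 1 (Y < U) on D(Y)={3,4,5,6,7} D(U)={3,4,5,6,7}: Y {3,4,5,6,7}->{3,4,5,6}; U {3,4,5,6,7}->{4,5,6,7}
Constraint 2 (Y != W) on D(Y)={3,4,5,6} D(W)={3,5,6,7}: no change
Constraint 3 (U != V) on D(U)={4,5,6,7} D(V)={3,4,5,6,7}: no change
Constraint 4 (U < V) on D(U)={4,5,6,7} D(V)={3,4,5,6,7}: U {4,5,6,7}->{4,5,6}; V {3,4,5,6,7}->{5,6,7}
So after all 4 constraints: D(V) = {5,6,7}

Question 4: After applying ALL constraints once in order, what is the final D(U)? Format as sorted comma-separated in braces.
Constraint 1 (Y < U) on D(Y)={3,4,5,6,7} D(U)={3,4,5,6,7}: Y {3,4,5,6,7}->{3,4,5,6}; U {3,4,5,6,7}->{4,5,6,7}
Constraint 2 (Y != W) on D(Y)={3,4,5,6} D(W)={3,5,6,7}: no change
Constraint 3 (U != V) on D(U)={4,5,6,7} D(V)={3,4,5,6,7}: no change
Constraint 4 (U < V) on D(U)={4,5,6,7} D(V)={3,4,5,6,7}: U {4,5,6,7}->{4,5,6}; V {3,4,5,6,7}->{5,6,7}
So after all 4 constraints: D(U) = {4,5,6}

Answer: {4,5,6}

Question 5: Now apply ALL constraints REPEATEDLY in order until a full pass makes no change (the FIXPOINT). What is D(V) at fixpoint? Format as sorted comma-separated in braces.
Answer: {5,6,7}

Derivation:
pass 0 (initial): D(V)={3,4,5,6,7}
pass 1: U {3,4,5,6,7}->{4,5,6}; V {3,4,5,6,7}->{5,6,7}; Y {3,4,5,6,7}->{3,4,5,6}
pass 2: Y {3,4,5,6}->{3,4,5}
pass 3: no change
Fixpoint after 3 passes: D(V) = {5,6,7}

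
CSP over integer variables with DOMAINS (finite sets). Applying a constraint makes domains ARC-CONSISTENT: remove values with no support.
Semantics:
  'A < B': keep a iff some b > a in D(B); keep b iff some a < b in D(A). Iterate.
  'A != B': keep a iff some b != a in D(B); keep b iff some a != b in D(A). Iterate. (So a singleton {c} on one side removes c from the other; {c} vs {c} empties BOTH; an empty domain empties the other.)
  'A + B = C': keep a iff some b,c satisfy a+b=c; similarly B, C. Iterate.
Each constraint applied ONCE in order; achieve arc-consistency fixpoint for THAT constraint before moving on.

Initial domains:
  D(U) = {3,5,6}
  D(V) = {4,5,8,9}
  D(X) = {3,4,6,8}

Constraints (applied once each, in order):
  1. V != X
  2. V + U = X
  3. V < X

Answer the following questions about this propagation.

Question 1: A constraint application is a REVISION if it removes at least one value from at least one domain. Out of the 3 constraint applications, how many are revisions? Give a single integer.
Answer: 1

Derivation:
Constraint 1 (V != X) on D(V)={4,5,8,9} D(X)={3,4,6,8}: no change => not a revision
Constraint 2 (V + U = X) on D(V)={4,5,8,9} D(U)={3,5,6} D(X)={3,4,6,8}: V {4,5,8,9}->{5}; U {3,5,6}->{3}; X {3,4,6,8}->{8} => REVISION
Constraint 3 (V < X) on D(V)={5} D(X)={8}: no change => not a revision
Total revisions = 1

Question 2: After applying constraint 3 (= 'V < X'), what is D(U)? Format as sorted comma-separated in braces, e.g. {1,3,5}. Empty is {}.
Answer: {3}

Derivation:
Constraint 1 (V != X) on D(V)={4,5,8,9} D(X)={3,4,6,8}: no change
Constraint 2 (V + U = X) on D(V)={4,5,8,9} D(U)={3,5,6} D(X)={3,4,6,8}: V {4,5,8,9}->{5}; U {3,5,6}->{3}; X {3,4,6,8}->{8}
Constraint 3 (V < X) on D(V)={5} D(X)={8}: no change
So after constraint 3: D(U) = {3}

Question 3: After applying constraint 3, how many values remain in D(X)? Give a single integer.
Constraint 1 (V != X) on D(V)={4,5,8,9} D(X)={3,4,6,8}: no change
Constraint 2 (V + U = X) on D(V)={4,5,8,9} D(U)={3,5,6} D(X)={3,4,6,8}: V {4,5,8,9}->{5}; U {3,5,6}->{3}; X {3,4,6,8}->{8}
Constraint 3 (V < X) on D(V)={5} D(X)={8}: no change
So after constraint 3: D(X)={8}, size = 1

Answer: 1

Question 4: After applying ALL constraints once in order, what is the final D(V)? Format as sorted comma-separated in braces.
Constraint 1 (V != X) on D(V)={4,5,8,9} D(X)={3,4,6,8}: no change
Constraint 2 (V + U = X) on D(V)={4,5,8,9} D(U)={3,5,6} D(X)={3,4,6,8}: V {4,5,8,9}->{5}; U {3,5,6}->{3}; X {3,4,6,8}->{8}
Constraint 3 (V < X) on D(V)={5} D(X)={8}: no change
So after all 3 constraints: D(V) = {5}

Answer: {5}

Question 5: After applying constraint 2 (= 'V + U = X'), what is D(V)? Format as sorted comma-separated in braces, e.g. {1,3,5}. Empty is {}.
Constraint 1 (V != X) on D(V)={4,5,8,9} D(X)={3,4,6,8}: no change
Constraint 2 (V + U = X) on D(V)={4,5,8,9} D(U)={3,5,6} D(X)={3,4,6,8}: V {4,5,8,9}->{5}; U {3,5,6}->{3}; X {3,4,6,8}->{8}
So after constraint 2: D(V) = {5}

Answer: {5}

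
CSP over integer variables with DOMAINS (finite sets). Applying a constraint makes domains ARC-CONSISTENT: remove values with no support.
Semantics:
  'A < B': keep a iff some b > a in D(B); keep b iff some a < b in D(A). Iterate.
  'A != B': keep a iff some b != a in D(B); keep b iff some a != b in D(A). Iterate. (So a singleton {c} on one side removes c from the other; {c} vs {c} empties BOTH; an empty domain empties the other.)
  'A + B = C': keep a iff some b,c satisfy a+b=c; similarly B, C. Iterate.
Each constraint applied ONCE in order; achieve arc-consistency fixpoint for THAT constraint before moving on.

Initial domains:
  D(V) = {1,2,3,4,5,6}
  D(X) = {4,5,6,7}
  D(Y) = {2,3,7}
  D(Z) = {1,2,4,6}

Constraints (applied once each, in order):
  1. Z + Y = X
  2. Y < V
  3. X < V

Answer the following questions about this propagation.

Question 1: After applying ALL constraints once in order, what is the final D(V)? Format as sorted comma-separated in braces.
Constraint 1 (Z + Y = X) on D(Z)={1,2,4,6} D(Y)={2,3,7} D(X)={4,5,6,7}: Z {1,2,4,6}->{1,2,4}; Y {2,3,7}->{2,3}
Constraint 2 (Y < V) on D(Y)={2,3} D(V)={1,2,3,4,5,6}: V {1,2,3,4,5,6}->{3,4,5,6}
Constraint 3 (X < V) on D(X)={4,5,6,7} D(V)={3,4,5,6}: X {4,5,6,7}->{4,5}; V {3,4,5,6}->{5,6}
So after all 3 constraints: D(V) = {5,6}

Answer: {5,6}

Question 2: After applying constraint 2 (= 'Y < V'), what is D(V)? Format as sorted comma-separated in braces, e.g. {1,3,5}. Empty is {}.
Answer: {3,4,5,6}

Derivation:
Constraint 1 (Z + Y = X) on D(Z)={1,2,4,6} D(Y)={2,3,7} D(X)={4,5,6,7}: Z {1,2,4,6}->{1,2,4}; Y {2,3,7}->{2,3}
Constraint 2 (Y < V) on D(Y)={2,3} D(V)={1,2,3,4,5,6}: V {1,2,3,4,5,6}->{3,4,5,6}
So after constraint 2: D(V) = {3,4,5,6}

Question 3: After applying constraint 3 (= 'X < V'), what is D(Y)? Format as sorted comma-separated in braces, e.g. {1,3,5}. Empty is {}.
Constraint 1 (Z + Y = X) on D(Z)={1,2,4,6} D(Y)={2,3,7} D(X)={4,5,6,7}: Z {1,2,4,6}->{1,2,4}; Y {2,3,7}->{2,3}
Constraint 2 (Y < V) on D(Y)={2,3} D(V)={1,2,3,4,5,6}: V {1,2,3,4,5,6}->{3,4,5,6}
Constraint 3 (X < V) on D(X)={4,5,6,7} D(V)={3,4,5,6}: X {4,5,6,7}->{4,5}; V {3,4,5,6}->{5,6}
So after constraint 3: D(Y) = {2,3}

Answer: {2,3}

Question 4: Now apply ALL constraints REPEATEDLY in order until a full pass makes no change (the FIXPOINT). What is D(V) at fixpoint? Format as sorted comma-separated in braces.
pass 0 (initial): D(V)={1,2,3,4,5,6}
pass 1: V {1,2,3,4,5,6}->{5,6}; X {4,5,6,7}->{4,5}; Y {2,3,7}->{2,3}; Z {1,2,4,6}->{1,2,4}
pass 2: Z {1,2,4}->{1,2}
pass 3: no change
Fixpoint after 3 passes: D(V) = {5,6}

Answer: {5,6}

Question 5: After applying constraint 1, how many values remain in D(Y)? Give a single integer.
Constraint 1 (Z + Y = X) on D(Z)={1,2,4,6} D(Y)={2,3,7} D(X)={4,5,6,7}: Z {1,2,4,6}->{1,2,4}; Y {2,3,7}->{2,3}
So after constraint 1: D(Y)={2,3}, size = 2

Answer: 2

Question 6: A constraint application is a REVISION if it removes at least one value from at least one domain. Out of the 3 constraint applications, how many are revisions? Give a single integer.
Answer: 3

Derivation:
Constraint 1 (Z + Y = X) on D(Z)={1,2,4,6} D(Y)={2,3,7} D(X)={4,5,6,7}: Z {1,2,4,6}->{1,2,4}; Y {2,3,7}->{2,3} => REVISION
Constraint 2 (Y < V) on D(Y)={2,3} D(V)={1,2,3,4,5,6}: V {1,2,3,4,5,6}->{3,4,5,6} => REVISION
Constraint 3 (X < V) on D(X)={4,5,6,7} D(V)={3,4,5,6}: X {4,5,6,7}->{4,5}; V {3,4,5,6}->{5,6} => REVISION
Total revisions = 3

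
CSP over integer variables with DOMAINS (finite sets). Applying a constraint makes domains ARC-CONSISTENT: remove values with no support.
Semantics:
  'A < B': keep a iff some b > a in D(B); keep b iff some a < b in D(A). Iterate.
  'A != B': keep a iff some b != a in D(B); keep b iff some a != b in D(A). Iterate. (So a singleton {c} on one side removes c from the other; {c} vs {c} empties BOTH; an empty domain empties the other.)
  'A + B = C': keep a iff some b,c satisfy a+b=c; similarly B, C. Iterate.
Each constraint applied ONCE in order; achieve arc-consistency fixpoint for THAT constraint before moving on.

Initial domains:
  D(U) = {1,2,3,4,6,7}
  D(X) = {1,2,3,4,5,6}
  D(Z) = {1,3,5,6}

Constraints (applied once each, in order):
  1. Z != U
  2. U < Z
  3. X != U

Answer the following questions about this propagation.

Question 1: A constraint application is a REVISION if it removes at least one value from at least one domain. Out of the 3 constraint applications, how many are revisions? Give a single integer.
Answer: 1

Derivation:
Constraint 1 (Z != U) on D(Z)={1,3,5,6} D(U)={1,2,3,4,6,7}: no change => not a revision
Constraint 2 (U < Z) on D(U)={1,2,3,4,6,7} D(Z)={1,3,5,6}: U {1,2,3,4,6,7}->{1,2,3,4}; Z {1,3,5,6}->{3,5,6} => REVISION
Constraint 3 (X != U) on D(X)={1,2,3,4,5,6} D(U)={1,2,3,4}: no change => not a revision
Total revisions = 1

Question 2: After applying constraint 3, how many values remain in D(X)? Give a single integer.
Constraint 1 (Z != U) on D(Z)={1,3,5,6} D(U)={1,2,3,4,6,7}: no change
Constraint 2 (U < Z) on D(U)={1,2,3,4,6,7} D(Z)={1,3,5,6}: U {1,2,3,4,6,7}->{1,2,3,4}; Z {1,3,5,6}->{3,5,6}
Constraint 3 (X != U) on D(X)={1,2,3,4,5,6} D(U)={1,2,3,4}: no change
So after constraint 3: D(X)={1,2,3,4,5,6}, size = 6

Answer: 6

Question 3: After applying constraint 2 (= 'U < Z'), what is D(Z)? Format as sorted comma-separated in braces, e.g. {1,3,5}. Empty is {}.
Constraint 1 (Z != U) on D(Z)={1,3,5,6} D(U)={1,2,3,4,6,7}: no change
Constraint 2 (U < Z) on D(U)={1,2,3,4,6,7} D(Z)={1,3,5,6}: U {1,2,3,4,6,7}->{1,2,3,4}; Z {1,3,5,6}->{3,5,6}
So after constraint 2: D(Z) = {3,5,6}

Answer: {3,5,6}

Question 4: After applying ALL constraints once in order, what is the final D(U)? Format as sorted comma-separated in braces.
Constraint 1 (Z != U) on D(Z)={1,3,5,6} D(U)={1,2,3,4,6,7}: no change
Constraint 2 (U < Z) on D(U)={1,2,3,4,6,7} D(Z)={1,3,5,6}: U {1,2,3,4,6,7}->{1,2,3,4}; Z {1,3,5,6}->{3,5,6}
Constraint 3 (X != U) on D(X)={1,2,3,4,5,6} D(U)={1,2,3,4}: no change
So after all 3 constraints: D(U) = {1,2,3,4}

Answer: {1,2,3,4}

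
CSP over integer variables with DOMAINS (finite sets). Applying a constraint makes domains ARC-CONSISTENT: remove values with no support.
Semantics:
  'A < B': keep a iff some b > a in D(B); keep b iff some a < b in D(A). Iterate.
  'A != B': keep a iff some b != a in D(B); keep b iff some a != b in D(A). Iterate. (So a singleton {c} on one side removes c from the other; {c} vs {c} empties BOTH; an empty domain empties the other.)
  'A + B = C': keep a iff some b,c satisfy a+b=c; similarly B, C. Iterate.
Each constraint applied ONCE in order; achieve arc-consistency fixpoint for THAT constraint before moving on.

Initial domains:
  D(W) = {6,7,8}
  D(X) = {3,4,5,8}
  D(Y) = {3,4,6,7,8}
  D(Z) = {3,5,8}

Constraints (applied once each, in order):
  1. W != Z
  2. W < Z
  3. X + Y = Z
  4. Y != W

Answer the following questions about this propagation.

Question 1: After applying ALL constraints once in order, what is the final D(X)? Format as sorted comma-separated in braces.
Constraint 1 (W != Z) on D(W)={6,7,8} D(Z)={3,5,8}: no change
Constraint 2 (W < Z) on D(W)={6,7,8} D(Z)={3,5,8}: W {6,7,8}->{6,7}; Z {3,5,8}->{8}
Constraint 3 (X + Y = Z) on D(X)={3,4,5,8} D(Y)={3,4,6,7,8} D(Z)={8}: X {3,4,5,8}->{4,5}; Y {3,4,6,7,8}->{3,4}
Constraint 4 (Y != W) on D(Y)={3,4} D(W)={6,7}: no change
So after all 4 constraints: D(X) = {4,5}

Answer: {4,5}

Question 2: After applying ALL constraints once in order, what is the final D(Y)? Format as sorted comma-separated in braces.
Constraint 1 (W != Z) on D(W)={6,7,8} D(Z)={3,5,8}: no change
Constraint 2 (W < Z) on D(W)={6,7,8} D(Z)={3,5,8}: W {6,7,8}->{6,7}; Z {3,5,8}->{8}
Constraint 3 (X + Y = Z) on D(X)={3,4,5,8} D(Y)={3,4,6,7,8} D(Z)={8}: X {3,4,5,8}->{4,5}; Y {3,4,6,7,8}->{3,4}
Constraint 4 (Y != W) on D(Y)={3,4} D(W)={6,7}: no change
So after all 4 constraints: D(Y) = {3,4}

Answer: {3,4}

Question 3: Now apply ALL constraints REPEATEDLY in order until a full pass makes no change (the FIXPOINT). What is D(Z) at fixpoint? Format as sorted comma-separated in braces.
Answer: {8}

Derivation:
pass 0 (initial): D(Z)={3,5,8}
pass 1: W {6,7,8}->{6,7}; X {3,4,5,8}->{4,5}; Y {3,4,6,7,8}->{3,4}; Z {3,5,8}->{8}
pass 2: no change
Fixpoint after 2 passes: D(Z) = {8}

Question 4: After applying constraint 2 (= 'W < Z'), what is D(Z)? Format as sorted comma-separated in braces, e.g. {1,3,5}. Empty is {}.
Answer: {8}

Derivation:
Constraint 1 (W != Z) on D(W)={6,7,8} D(Z)={3,5,8}: no change
Constraint 2 (W < Z) on D(W)={6,7,8} D(Z)={3,5,8}: W {6,7,8}->{6,7}; Z {3,5,8}->{8}
So after constraint 2: D(Z) = {8}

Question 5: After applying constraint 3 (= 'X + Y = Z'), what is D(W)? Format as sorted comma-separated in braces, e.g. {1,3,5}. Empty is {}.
Constraint 1 (W != Z) on D(W)={6,7,8} D(Z)={3,5,8}: no change
Constraint 2 (W < Z) on D(W)={6,7,8} D(Z)={3,5,8}: W {6,7,8}->{6,7}; Z {3,5,8}->{8}
Constraint 3 (X + Y = Z) on D(X)={3,4,5,8} D(Y)={3,4,6,7,8} D(Z)={8}: X {3,4,5,8}->{4,5}; Y {3,4,6,7,8}->{3,4}
So after constraint 3: D(W) = {6,7}

Answer: {6,7}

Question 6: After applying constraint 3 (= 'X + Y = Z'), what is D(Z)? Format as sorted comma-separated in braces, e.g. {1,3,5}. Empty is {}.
Answer: {8}

Derivation:
Constraint 1 (W != Z) on D(W)={6,7,8} D(Z)={3,5,8}: no change
Constraint 2 (W < Z) on D(W)={6,7,8} D(Z)={3,5,8}: W {6,7,8}->{6,7}; Z {3,5,8}->{8}
Constraint 3 (X + Y = Z) on D(X)={3,4,5,8} D(Y)={3,4,6,7,8} D(Z)={8}: X {3,4,5,8}->{4,5}; Y {3,4,6,7,8}->{3,4}
So after constraint 3: D(Z) = {8}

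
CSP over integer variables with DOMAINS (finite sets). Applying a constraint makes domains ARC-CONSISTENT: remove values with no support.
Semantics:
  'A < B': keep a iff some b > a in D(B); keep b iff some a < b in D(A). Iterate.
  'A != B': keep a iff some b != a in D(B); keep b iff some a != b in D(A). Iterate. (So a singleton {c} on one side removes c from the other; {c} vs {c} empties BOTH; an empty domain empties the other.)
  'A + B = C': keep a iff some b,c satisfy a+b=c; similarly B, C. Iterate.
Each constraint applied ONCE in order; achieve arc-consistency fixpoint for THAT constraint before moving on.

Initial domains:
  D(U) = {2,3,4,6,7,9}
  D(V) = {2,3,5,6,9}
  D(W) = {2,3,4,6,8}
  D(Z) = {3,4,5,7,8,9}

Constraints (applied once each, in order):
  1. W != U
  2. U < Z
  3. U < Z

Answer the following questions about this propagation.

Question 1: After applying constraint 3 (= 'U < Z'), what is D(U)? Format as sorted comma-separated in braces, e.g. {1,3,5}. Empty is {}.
Constraint 1 (W != U) on D(W)={2,3,4,6,8} D(U)={2,3,4,6,7,9}: no change
Constraint 2 (U < Z) on D(U)={2,3,4,6,7,9} D(Z)={3,4,5,7,8,9}: U {2,3,4,6,7,9}->{2,3,4,6,7}
Constraint 3 (U < Z) on D(U)={2,3,4,6,7} D(Z)={3,4,5,7,8,9}: no change
So after constraint 3: D(U) = {2,3,4,6,7}

Answer: {2,3,4,6,7}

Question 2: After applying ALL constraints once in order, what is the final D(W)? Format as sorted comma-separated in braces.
Answer: {2,3,4,6,8}

Derivation:
Constraint 1 (W != U) on D(W)={2,3,4,6,8} D(U)={2,3,4,6,7,9}: no change
Constraint 2 (U < Z) on D(U)={2,3,4,6,7,9} D(Z)={3,4,5,7,8,9}: U {2,3,4,6,7,9}->{2,3,4,6,7}
Constraint 3 (U < Z) on D(U)={2,3,4,6,7} D(Z)={3,4,5,7,8,9}: no change
So after all 3 constraints: D(W) = {2,3,4,6,8}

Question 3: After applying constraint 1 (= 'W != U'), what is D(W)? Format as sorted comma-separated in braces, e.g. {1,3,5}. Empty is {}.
Constraint 1 (W != U) on D(W)={2,3,4,6,8} D(U)={2,3,4,6,7,9}: no change
So after constraint 1: D(W) = {2,3,4,6,8}

Answer: {2,3,4,6,8}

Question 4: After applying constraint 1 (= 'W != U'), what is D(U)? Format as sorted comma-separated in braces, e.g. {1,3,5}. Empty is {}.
Answer: {2,3,4,6,7,9}

Derivation:
Constraint 1 (W != U) on D(W)={2,3,4,6,8} D(U)={2,3,4,6,7,9}: no change
So after constraint 1: D(U) = {2,3,4,6,7,9}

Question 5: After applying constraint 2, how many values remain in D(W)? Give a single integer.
Answer: 5

Derivation:
Constraint 1 (W != U) on D(W)={2,3,4,6,8} D(U)={2,3,4,6,7,9}: no change
Constraint 2 (U < Z) on D(U)={2,3,4,6,7,9} D(Z)={3,4,5,7,8,9}: U {2,3,4,6,7,9}->{2,3,4,6,7}
So after constraint 2: D(W)={2,3,4,6,8}, size = 5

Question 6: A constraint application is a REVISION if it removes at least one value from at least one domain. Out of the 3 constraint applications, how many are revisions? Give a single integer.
Answer: 1

Derivation:
Constraint 1 (W != U) on D(W)={2,3,4,6,8} D(U)={2,3,4,6,7,9}: no change => not a revision
Constraint 2 (U < Z) on D(U)={2,3,4,6,7,9} D(Z)={3,4,5,7,8,9}: U {2,3,4,6,7,9}->{2,3,4,6,7} => REVISION
Constraint 3 (U < Z) on D(U)={2,3,4,6,7} D(Z)={3,4,5,7,8,9}: no change => not a revision
Total revisions = 1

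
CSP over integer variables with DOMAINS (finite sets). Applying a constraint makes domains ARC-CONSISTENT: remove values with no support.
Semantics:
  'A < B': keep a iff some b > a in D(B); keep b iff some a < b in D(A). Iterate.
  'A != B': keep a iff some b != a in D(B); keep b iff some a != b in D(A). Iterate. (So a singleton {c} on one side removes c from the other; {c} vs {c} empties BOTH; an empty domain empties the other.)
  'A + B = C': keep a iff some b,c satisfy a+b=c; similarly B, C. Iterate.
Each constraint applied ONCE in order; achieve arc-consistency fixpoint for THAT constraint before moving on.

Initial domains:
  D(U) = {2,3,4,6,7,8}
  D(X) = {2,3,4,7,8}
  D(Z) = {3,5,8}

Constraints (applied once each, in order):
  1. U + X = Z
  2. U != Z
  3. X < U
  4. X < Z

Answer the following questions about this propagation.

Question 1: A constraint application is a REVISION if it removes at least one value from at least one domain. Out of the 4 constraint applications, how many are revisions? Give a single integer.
Constraint 1 (U + X = Z) on D(U)={2,3,4,6,7,8} D(X)={2,3,4,7,8} D(Z)={3,5,8}: U {2,3,4,6,7,8}->{2,3,4,6}; X {2,3,4,7,8}->{2,3,4}; Z {3,5,8}->{5,8} => REVISION
Constraint 2 (U != Z) on D(U)={2,3,4,6} D(Z)={5,8}: no change => not a revision
Constraint 3 (X < U) on D(X)={2,3,4} D(U)={2,3,4,6}: U {2,3,4,6}->{3,4,6} => REVISION
Constraint 4 (X < Z) on D(X)={2,3,4} D(Z)={5,8}: no change => not a revision
Total revisions = 2

Answer: 2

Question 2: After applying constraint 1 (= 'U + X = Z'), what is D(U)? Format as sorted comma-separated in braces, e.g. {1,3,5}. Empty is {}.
Answer: {2,3,4,6}

Derivation:
Constraint 1 (U + X = Z) on D(U)={2,3,4,6,7,8} D(X)={2,3,4,7,8} D(Z)={3,5,8}: U {2,3,4,6,7,8}->{2,3,4,6}; X {2,3,4,7,8}->{2,3,4}; Z {3,5,8}->{5,8}
So after constraint 1: D(U) = {2,3,4,6}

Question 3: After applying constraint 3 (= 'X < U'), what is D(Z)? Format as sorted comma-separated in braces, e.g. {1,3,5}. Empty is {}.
Constraint 1 (U + X = Z) on D(U)={2,3,4,6,7,8} D(X)={2,3,4,7,8} D(Z)={3,5,8}: U {2,3,4,6,7,8}->{2,3,4,6}; X {2,3,4,7,8}->{2,3,4}; Z {3,5,8}->{5,8}
Constraint 2 (U != Z) on D(U)={2,3,4,6} D(Z)={5,8}: no change
Constraint 3 (X < U) on D(X)={2,3,4} D(U)={2,3,4,6}: U {2,3,4,6}->{3,4,6}
So after constraint 3: D(Z) = {5,8}

Answer: {5,8}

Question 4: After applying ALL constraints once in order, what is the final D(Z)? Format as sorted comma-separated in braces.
Answer: {5,8}

Derivation:
Constraint 1 (U + X = Z) on D(U)={2,3,4,6,7,8} D(X)={2,3,4,7,8} D(Z)={3,5,8}: U {2,3,4,6,7,8}->{2,3,4,6}; X {2,3,4,7,8}->{2,3,4}; Z {3,5,8}->{5,8}
Constraint 2 (U != Z) on D(U)={2,3,4,6} D(Z)={5,8}: no change
Constraint 3 (X < U) on D(X)={2,3,4} D(U)={2,3,4,6}: U {2,3,4,6}->{3,4,6}
Constraint 4 (X < Z) on D(X)={2,3,4} D(Z)={5,8}: no change
So after all 4 constraints: D(Z) = {5,8}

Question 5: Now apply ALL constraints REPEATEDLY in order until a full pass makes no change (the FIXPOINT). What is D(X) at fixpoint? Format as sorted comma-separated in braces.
Answer: {2,4}

Derivation:
pass 0 (initial): D(X)={2,3,4,7,8}
pass 1: U {2,3,4,6,7,8}->{3,4,6}; X {2,3,4,7,8}->{2,3,4}; Z {3,5,8}->{5,8}
pass 2: X {2,3,4}->{2,4}
pass 3: no change
Fixpoint after 3 passes: D(X) = {2,4}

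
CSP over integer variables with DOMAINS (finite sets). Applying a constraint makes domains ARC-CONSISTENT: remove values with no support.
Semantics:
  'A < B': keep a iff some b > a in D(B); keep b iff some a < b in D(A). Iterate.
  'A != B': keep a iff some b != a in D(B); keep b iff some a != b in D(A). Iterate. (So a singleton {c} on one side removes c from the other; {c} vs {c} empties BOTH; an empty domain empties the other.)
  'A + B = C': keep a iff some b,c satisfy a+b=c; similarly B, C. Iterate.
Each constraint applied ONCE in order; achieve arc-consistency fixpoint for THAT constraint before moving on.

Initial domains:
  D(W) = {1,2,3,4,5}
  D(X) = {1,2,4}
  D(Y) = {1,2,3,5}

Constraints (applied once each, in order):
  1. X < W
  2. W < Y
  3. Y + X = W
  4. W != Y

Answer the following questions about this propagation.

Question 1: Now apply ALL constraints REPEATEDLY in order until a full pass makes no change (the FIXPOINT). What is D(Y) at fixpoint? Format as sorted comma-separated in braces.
Answer: {}

Derivation:
pass 0 (initial): D(Y)={1,2,3,5}
pass 1: W {1,2,3,4,5}->{4}; X {1,2,4}->{1}; Y {1,2,3,5}->{3}
pass 2: W {4}->{}; X {1}->{}; Y {3}->{}
pass 3: no change
Fixpoint after 3 passes: D(Y) = {}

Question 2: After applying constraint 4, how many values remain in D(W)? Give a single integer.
Constraint 1 (X < W) on D(X)={1,2,4} D(W)={1,2,3,4,5}: W {1,2,3,4,5}->{2,3,4,5}
Constraint 2 (W < Y) on D(W)={2,3,4,5} D(Y)={1,2,3,5}: W {2,3,4,5}->{2,3,4}; Y {1,2,3,5}->{3,5}
Constraint 3 (Y + X = W) on D(Y)={3,5} D(X)={1,2,4} D(W)={2,3,4}: Y {3,5}->{3}; X {1,2,4}->{1}; W {2,3,4}->{4}
Constraint 4 (W != Y) on D(W)={4} D(Y)={3}: no change
So after constraint 4: D(W)={4}, size = 1

Answer: 1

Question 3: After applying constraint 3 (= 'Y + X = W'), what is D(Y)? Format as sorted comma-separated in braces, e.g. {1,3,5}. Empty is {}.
Answer: {3}

Derivation:
Constraint 1 (X < W) on D(X)={1,2,4} D(W)={1,2,3,4,5}: W {1,2,3,4,5}->{2,3,4,5}
Constraint 2 (W < Y) on D(W)={2,3,4,5} D(Y)={1,2,3,5}: W {2,3,4,5}->{2,3,4}; Y {1,2,3,5}->{3,5}
Constraint 3 (Y + X = W) on D(Y)={3,5} D(X)={1,2,4} D(W)={2,3,4}: Y {3,5}->{3}; X {1,2,4}->{1}; W {2,3,4}->{4}
So after constraint 3: D(Y) = {3}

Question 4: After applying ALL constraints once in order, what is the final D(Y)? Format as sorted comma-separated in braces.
Answer: {3}

Derivation:
Constraint 1 (X < W) on D(X)={1,2,4} D(W)={1,2,3,4,5}: W {1,2,3,4,5}->{2,3,4,5}
Constraint 2 (W < Y) on D(W)={2,3,4,5} D(Y)={1,2,3,5}: W {2,3,4,5}->{2,3,4}; Y {1,2,3,5}->{3,5}
Constraint 3 (Y + X = W) on D(Y)={3,5} D(X)={1,2,4} D(W)={2,3,4}: Y {3,5}->{3}; X {1,2,4}->{1}; W {2,3,4}->{4}
Constraint 4 (W != Y) on D(W)={4} D(Y)={3}: no change
So after all 4 constraints: D(Y) = {3}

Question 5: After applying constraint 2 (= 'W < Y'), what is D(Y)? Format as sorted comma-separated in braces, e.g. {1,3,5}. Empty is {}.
Answer: {3,5}

Derivation:
Constraint 1 (X < W) on D(X)={1,2,4} D(W)={1,2,3,4,5}: W {1,2,3,4,5}->{2,3,4,5}
Constraint 2 (W < Y) on D(W)={2,3,4,5} D(Y)={1,2,3,5}: W {2,3,4,5}->{2,3,4}; Y {1,2,3,5}->{3,5}
So after constraint 2: D(Y) = {3,5}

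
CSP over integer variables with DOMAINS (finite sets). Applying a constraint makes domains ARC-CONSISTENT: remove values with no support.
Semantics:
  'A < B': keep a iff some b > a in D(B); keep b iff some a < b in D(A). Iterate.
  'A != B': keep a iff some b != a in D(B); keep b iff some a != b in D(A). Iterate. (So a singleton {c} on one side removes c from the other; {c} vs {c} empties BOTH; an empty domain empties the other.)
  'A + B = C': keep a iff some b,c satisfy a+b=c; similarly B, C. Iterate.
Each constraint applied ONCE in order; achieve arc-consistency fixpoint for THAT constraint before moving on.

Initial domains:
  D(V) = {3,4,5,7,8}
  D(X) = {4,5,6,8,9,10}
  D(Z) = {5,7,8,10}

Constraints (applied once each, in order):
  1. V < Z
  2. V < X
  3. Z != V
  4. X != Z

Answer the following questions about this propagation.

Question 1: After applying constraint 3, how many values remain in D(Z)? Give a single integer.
Constraint 1 (V < Z) on D(V)={3,4,5,7,8} D(Z)={5,7,8,10}: no change
Constraint 2 (V < X) on D(V)={3,4,5,7,8} D(X)={4,5,6,8,9,10}: no change
Constraint 3 (Z != V) on D(Z)={5,7,8,10} D(V)={3,4,5,7,8}: no change
So after constraint 3: D(Z)={5,7,8,10}, size = 4

Answer: 4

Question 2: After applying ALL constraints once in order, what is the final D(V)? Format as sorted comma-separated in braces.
Answer: {3,4,5,7,8}

Derivation:
Constraint 1 (V < Z) on D(V)={3,4,5,7,8} D(Z)={5,7,8,10}: no change
Constraint 2 (V < X) on D(V)={3,4,5,7,8} D(X)={4,5,6,8,9,10}: no change
Constraint 3 (Z != V) on D(Z)={5,7,8,10} D(V)={3,4,5,7,8}: no change
Constraint 4 (X != Z) on D(X)={4,5,6,8,9,10} D(Z)={5,7,8,10}: no change
So after all 4 constraints: D(V) = {3,4,5,7,8}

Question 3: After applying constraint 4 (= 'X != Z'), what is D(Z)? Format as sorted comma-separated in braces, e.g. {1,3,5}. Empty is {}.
Answer: {5,7,8,10}

Derivation:
Constraint 1 (V < Z) on D(V)={3,4,5,7,8} D(Z)={5,7,8,10}: no change
Constraint 2 (V < X) on D(V)={3,4,5,7,8} D(X)={4,5,6,8,9,10}: no change
Constraint 3 (Z != V) on D(Z)={5,7,8,10} D(V)={3,4,5,7,8}: no change
Constraint 4 (X != Z) on D(X)={4,5,6,8,9,10} D(Z)={5,7,8,10}: no change
So after constraint 4: D(Z) = {5,7,8,10}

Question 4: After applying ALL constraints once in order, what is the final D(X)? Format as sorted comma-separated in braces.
Answer: {4,5,6,8,9,10}

Derivation:
Constraint 1 (V < Z) on D(V)={3,4,5,7,8} D(Z)={5,7,8,10}: no change
Constraint 2 (V < X) on D(V)={3,4,5,7,8} D(X)={4,5,6,8,9,10}: no change
Constraint 3 (Z != V) on D(Z)={5,7,8,10} D(V)={3,4,5,7,8}: no change
Constraint 4 (X != Z) on D(X)={4,5,6,8,9,10} D(Z)={5,7,8,10}: no change
So after all 4 constraints: D(X) = {4,5,6,8,9,10}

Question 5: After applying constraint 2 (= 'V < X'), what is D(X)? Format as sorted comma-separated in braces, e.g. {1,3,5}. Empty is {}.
Answer: {4,5,6,8,9,10}

Derivation:
Constraint 1 (V < Z) on D(V)={3,4,5,7,8} D(Z)={5,7,8,10}: no change
Constraint 2 (V < X) on D(V)={3,4,5,7,8} D(X)={4,5,6,8,9,10}: no change
So after constraint 2: D(X) = {4,5,6,8,9,10}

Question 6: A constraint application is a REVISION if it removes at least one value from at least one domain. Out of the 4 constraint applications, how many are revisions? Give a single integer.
Answer: 0

Derivation:
Constraint 1 (V < Z) on D(V)={3,4,5,7,8} D(Z)={5,7,8,10}: no change => not a revision
Constraint 2 (V < X) on D(V)={3,4,5,7,8} D(X)={4,5,6,8,9,10}: no change => not a revision
Constraint 3 (Z != V) on D(Z)={5,7,8,10} D(V)={3,4,5,7,8}: no change => not a revision
Constraint 4 (X != Z) on D(X)={4,5,6,8,9,10} D(Z)={5,7,8,10}: no change => not a revision
Total revisions = 0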